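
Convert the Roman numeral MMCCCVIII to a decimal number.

MMCCCVIII: M=1000, M=1000, C=100, C=100, C=100, V=5, I=1, I=1, I=1
1000 + 1000 + 100 + 100 + 100 + 5 + 1 + 1 + 1 = 2308

2308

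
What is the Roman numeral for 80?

Convert 80 to Roman numerals:
  80 contains 1×50 (L)
  30 contains 3×10 (XXX)

LXXX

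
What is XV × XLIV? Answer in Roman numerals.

XV = 15
XLIV = 44
15 × 44 = 660

DCLX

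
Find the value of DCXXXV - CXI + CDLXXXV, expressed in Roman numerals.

DCXXXV = 635, CXI = 111, CDLXXXV = 485
635 - 111 = 524
524 + 485 = 1009

MIX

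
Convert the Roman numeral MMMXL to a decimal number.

MMMXL: M=1000, M=1000, M=1000, XL=40
1000 + 1000 + 1000 + 40 = 3040

3040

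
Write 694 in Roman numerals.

Convert 694 to Roman numerals:
  694 contains 1×500 (D)
  194 contains 1×100 (C)
  94 contains 1×90 (XC)
  4 contains 1×4 (IV)

DCXCIV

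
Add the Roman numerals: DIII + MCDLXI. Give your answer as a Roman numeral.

DIII = 503
MCDLXI = 1461
503 + 1461 = 1964

MCMLXIV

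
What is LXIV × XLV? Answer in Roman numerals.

LXIV = 64
XLV = 45
64 × 45 = 2880

MMDCCCLXXX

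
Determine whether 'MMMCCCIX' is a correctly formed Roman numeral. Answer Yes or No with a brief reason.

'MMMCCCIX': Check the rules: uses only the symbols I, V, X, L, C, D, M; no symbol is repeated more than three times in a row; V, L and D each appear at most once; the only place a smaller symbol precedes a larger one is the allowed subtractive pair IX, the symbol right after such a pair (if any) is smaller than the pair's first symbol, and otherwise the values never increase from left to right. Value: M (1000) + M (1000) + M (1000) + C (100) + C (100) + C (100) + IX (9) = 3309. So it is a valid standard Roman numeral.

Yes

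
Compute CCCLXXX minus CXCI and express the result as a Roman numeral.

CCCLXXX = 380
CXCI = 191
380 - 191 = 189

CLXXXIX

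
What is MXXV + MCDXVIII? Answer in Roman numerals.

MXXV = 1025
MCDXVIII = 1418
1025 + 1418 = 2443

MMCDXLIII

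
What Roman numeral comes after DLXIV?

DLXIV = 564, so the next integer is 564 + 1 = 565

DLXV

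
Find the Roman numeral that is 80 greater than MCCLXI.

MCCLXI = 1261
1261 + 80 = 1341

MCCCXLI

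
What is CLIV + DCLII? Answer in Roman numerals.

CLIV = 154
DCLII = 652
154 + 652 = 806

DCCCVI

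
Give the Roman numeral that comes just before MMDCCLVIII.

MMDCCLVIII = 2758; previous is 2757

MMDCCLVII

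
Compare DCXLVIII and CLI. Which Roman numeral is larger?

DCXLVIII = 648
CLI = 151
648 is larger

DCXLVIII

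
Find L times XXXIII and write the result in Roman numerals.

L = 50
XXXIII = 33
50 × 33 = 1650

MDCL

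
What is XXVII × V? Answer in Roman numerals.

XXVII = 27
V = 5
27 × 5 = 135

CXXXV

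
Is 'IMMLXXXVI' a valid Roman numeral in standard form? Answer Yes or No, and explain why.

'IMMLXXXVI': Invalid subtractive combination: IM

No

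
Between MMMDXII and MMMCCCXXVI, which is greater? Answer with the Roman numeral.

MMMDXII = 3512
MMMCCCXXVI = 3326
3512 is larger

MMMDXII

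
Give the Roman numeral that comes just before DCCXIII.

DCCXIII = 713, so the previous integer is 713 - 1 = 712

DCCXII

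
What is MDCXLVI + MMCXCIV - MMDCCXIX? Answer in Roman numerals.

MDCXLVI = 1646, MMCXCIV = 2194, MMDCCXIX = 2719
1646 + 2194 = 3840
3840 - 2719 = 1121

MCXXI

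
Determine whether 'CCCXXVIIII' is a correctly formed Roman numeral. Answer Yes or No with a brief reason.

'CCCXXVIIII': More than 3 consecutive I's

No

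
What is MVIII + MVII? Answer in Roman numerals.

MVIII = 1008
MVII = 1007
1008 + 1007 = 2015

MMXV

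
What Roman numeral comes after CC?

CC = 200; next is 201

CCI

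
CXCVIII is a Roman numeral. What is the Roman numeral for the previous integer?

CXCVIII = 198; previous is 197

CXCVII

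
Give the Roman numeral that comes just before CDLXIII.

CDLXIII = 463; previous is 462

CDLXII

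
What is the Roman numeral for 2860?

Convert 2860 to Roman numerals:
  2860 contains 2×1000 (MM)
  860 contains 1×500 (D)
  360 contains 3×100 (CCC)
  60 contains 1×50 (L)
  10 contains 1×10 (X)

MMDCCCLX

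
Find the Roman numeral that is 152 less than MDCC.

MDCC = 1700
1700 - 152 = 1548

MDXLVIII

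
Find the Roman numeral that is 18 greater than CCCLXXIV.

CCCLXXIV = 374
374 + 18 = 392

CCCXCII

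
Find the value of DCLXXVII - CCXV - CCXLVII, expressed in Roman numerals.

DCLXXVII = 677, CCXV = 215, CCXLVII = 247
677 - 215 = 462
462 - 247 = 215

CCXV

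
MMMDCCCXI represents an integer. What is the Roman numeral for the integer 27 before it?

MMMDCCCXI = 3811
3811 - 27 = 3784

MMMDCCLXXXIV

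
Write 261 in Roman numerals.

Convert 261 to Roman numerals:
  261 contains 2×100 (CC)
  61 contains 1×50 (L)
  11 contains 1×10 (X)
  1 contains 1×1 (I)

CCLXI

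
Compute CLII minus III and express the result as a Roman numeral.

CLII = 152
III = 3
152 - 3 = 149

CXLIX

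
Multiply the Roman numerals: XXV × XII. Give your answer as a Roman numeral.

XXV = 25
XII = 12
25 × 12 = 300

CCC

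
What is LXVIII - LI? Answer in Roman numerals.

LXVIII = 68
LI = 51
68 - 51 = 17

XVII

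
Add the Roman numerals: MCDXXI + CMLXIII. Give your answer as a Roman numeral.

MCDXXI = 1421
CMLXIII = 963
1421 + 963 = 2384

MMCCCLXXXIV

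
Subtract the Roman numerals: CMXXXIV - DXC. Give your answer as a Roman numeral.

CMXXXIV = 934
DXC = 590
934 - 590 = 344

CCCXLIV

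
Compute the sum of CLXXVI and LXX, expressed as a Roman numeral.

CLXXVI = 176
LXX = 70
176 + 70 = 246

CCXLVI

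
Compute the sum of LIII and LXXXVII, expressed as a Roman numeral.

LIII = 53
LXXXVII = 87
53 + 87 = 140

CXL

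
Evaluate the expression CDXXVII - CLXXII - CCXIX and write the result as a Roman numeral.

CDXXVII = 427, CLXXII = 172, CCXIX = 219
427 - 172 = 255
255 - 219 = 36

XXXVI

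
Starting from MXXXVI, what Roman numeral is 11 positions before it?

MXXXVI = 1036
1036 - 11 = 1025

MXXV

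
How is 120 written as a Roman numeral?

Convert 120 to Roman numerals:
  120 contains 1×100 (C)
  20 contains 2×10 (XX)

CXX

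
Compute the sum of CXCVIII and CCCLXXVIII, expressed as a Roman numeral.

CXCVIII = 198
CCCLXXVIII = 378
198 + 378 = 576

DLXXVI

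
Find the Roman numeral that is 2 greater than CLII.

CLII = 152
152 + 2 = 154

CLIV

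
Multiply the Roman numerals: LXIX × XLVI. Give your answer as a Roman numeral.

LXIX = 69
XLVI = 46
69 × 46 = 3174

MMMCLXXIV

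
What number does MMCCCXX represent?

MMCCCXX: M=1000, M=1000, C=100, C=100, C=100, X=10, X=10
1000 + 1000 + 100 + 100 + 100 + 10 + 10 = 2320

2320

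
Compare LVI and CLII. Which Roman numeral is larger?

LVI = 56
CLII = 152
152 is larger

CLII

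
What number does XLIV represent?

XLIV: XL=40, IV=4
40 + 4 = 44

44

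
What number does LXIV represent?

LXIV: L=50, X=10, IV=4
50 + 10 + 4 = 64

64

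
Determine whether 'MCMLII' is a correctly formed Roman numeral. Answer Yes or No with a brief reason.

'MCMLII': Check the rules: uses only the symbols I, V, X, L, C, D, M; no symbol is repeated more than three times in a row; V, L and D each appear at most once; the only place a smaller symbol precedes a larger one is the allowed subtractive pair CM, the symbol right after such a pair (if any) is smaller than the pair's first symbol, and otherwise the values never increase from left to right. Value: M (1000) + CM (900) + L (50) + I (1) + I (1) = 1952. So it is a valid standard Roman numeral.

Yes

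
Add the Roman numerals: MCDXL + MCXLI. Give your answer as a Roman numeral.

MCDXL = 1440
MCXLI = 1141
1440 + 1141 = 2581

MMDLXXXI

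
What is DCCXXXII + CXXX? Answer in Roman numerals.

DCCXXXII = 732
CXXX = 130
732 + 130 = 862

DCCCLXII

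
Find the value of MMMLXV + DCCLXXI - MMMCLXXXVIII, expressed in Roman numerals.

MMMLXV = 3065, DCCLXXI = 771, MMMCLXXXVIII = 3188
3065 + 771 = 3836
3836 - 3188 = 648

DCXLVIII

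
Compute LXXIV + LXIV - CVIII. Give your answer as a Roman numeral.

LXXIV = 74, LXIV = 64, CVIII = 108
74 + 64 = 138
138 - 108 = 30

XXX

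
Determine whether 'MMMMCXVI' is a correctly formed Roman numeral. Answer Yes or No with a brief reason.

'MMMMCXVI': More than 3 consecutive M's

No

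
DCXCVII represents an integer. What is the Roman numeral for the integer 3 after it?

DCXCVII = 697
697 + 3 = 700

DCC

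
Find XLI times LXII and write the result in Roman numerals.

XLI = 41
LXII = 62
41 × 62 = 2542

MMDXLII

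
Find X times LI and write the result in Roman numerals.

X = 10
LI = 51
10 × 51 = 510

DX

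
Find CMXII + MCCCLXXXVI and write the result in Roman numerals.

CMXII = 912
MCCCLXXXVI = 1386
912 + 1386 = 2298

MMCCXCVIII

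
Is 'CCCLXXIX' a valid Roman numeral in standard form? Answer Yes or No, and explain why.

'CCCLXXIX': Check the rules: uses only the symbols I, V, X, L, C, D, M; no symbol is repeated more than three times in a row; V, L and D each appear at most once; the only place a smaller symbol precedes a larger one is the allowed subtractive pair IX, the symbol right after such a pair (if any) is smaller than the pair's first symbol, and otherwise the values never increase from left to right. Value: C (100) + C (100) + C (100) + L (50) + X (10) + X (10) + IX (9) = 379. So it is a valid standard Roman numeral.

Yes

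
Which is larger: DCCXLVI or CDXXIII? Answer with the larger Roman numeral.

DCCXLVI = 746
CDXXIII = 423
746 is larger

DCCXLVI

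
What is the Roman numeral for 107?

Convert 107 to Roman numerals:
  107 contains 1×100 (C)
  7 contains 1×5 (V)
  2 contains 2×1 (II)

CVII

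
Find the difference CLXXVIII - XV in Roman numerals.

CLXXVIII = 178
XV = 15
178 - 15 = 163

CLXIII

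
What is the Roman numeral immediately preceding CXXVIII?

CXXVIII = 128; previous is 127

CXXVII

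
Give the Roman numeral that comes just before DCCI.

DCCI = 701; previous is 700

DCC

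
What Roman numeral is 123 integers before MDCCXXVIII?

MDCCXXVIII = 1728
1728 - 123 = 1605

MDCV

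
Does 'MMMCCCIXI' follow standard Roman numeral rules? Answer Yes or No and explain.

'MMMCCCIXI': I cannot come right after the subtractive pair IX: once I is subtracted in IX, the next symbol must be smaller than I

No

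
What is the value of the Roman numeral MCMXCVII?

MCMXCVII: M=1000, CM=900, XC=90, V=5, I=1, I=1
1000 + 900 + 90 + 5 + 1 + 1 = 1997

1997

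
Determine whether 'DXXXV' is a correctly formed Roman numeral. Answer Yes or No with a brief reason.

'DXXXV': Check the rules: uses only the symbols I, V, X, L, C, D, M; no symbol is repeated more than three times in a row; V, L and D each appear at most once; no smaller symbol precedes a larger one (values never increase from left to right). Value: D (500) + X (10) + X (10) + X (10) + V (5) = 535. So it is a valid standard Roman numeral.

Yes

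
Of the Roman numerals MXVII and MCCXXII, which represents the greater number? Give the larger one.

MXVII = 1017
MCCXXII = 1222
1222 is larger

MCCXXII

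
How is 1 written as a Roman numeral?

Convert 1 to Roman numerals:
  1 contains 1×1 (I)

I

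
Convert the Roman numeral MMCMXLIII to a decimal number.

MMCMXLIII: M=1000, M=1000, CM=900, XL=40, I=1, I=1, I=1
1000 + 1000 + 900 + 40 + 1 + 1 + 1 = 2943

2943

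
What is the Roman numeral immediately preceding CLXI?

CLXI = 161; previous is 160

CLX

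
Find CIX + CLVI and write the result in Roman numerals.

CIX = 109
CLVI = 156
109 + 156 = 265

CCLXV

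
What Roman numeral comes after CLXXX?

CLXXX = 180; next is 181

CLXXXI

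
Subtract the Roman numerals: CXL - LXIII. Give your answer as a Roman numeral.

CXL = 140
LXIII = 63
140 - 63 = 77

LXXVII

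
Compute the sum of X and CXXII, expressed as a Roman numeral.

X = 10
CXXII = 122
10 + 122 = 132

CXXXII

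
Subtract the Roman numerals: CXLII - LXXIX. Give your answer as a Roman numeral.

CXLII = 142
LXXIX = 79
142 - 79 = 63

LXIII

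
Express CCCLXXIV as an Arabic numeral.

CCCLXXIV: C=100, C=100, C=100, L=50, X=10, X=10, IV=4
100 + 100 + 100 + 50 + 10 + 10 + 4 = 374

374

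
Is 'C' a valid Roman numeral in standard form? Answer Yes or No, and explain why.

'C': Check the rules: uses only the symbols I, V, X, L, C, D, M; no symbol is repeated more than three times in a row; V, L and D each appear at most once; no smaller symbol precedes a larger one (values never increase from left to right). Value: C = 100. So it is a valid standard Roman numeral.

Yes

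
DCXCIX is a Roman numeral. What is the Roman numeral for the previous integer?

DCXCIX = 699, so the previous integer is 699 - 1 = 698

DCXCVIII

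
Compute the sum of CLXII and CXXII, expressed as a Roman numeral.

CLXII = 162
CXXII = 122
162 + 122 = 284

CCLXXXIV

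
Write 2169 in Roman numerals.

Convert 2169 to Roman numerals:
  2169 contains 2×1000 (MM)
  169 contains 1×100 (C)
  69 contains 1×50 (L)
  19 contains 1×10 (X)
  9 contains 1×9 (IX)

MMCLXIX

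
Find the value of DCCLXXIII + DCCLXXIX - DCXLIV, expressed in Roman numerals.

DCCLXXIII = 773, DCCLXXIX = 779, DCXLIV = 644
773 + 779 = 1552
1552 - 644 = 908

CMVIII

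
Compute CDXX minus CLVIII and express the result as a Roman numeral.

CDXX = 420
CLVIII = 158
420 - 158 = 262

CCLXII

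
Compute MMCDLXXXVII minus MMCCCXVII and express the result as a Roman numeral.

MMCDLXXXVII = 2487
MMCCCXVII = 2317
2487 - 2317 = 170

CLXX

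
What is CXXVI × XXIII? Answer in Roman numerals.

CXXVI = 126
XXIII = 23
126 × 23 = 2898

MMDCCCXCVIII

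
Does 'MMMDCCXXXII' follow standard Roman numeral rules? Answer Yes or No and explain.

'MMMDCCXXXII': Check the rules: uses only the symbols I, V, X, L, C, D, M; no symbol is repeated more than three times in a row; V, L and D each appear at most once; no smaller symbol precedes a larger one (values never increase from left to right). Value: M (1000) + M (1000) + M (1000) + D (500) + C (100) + C (100) + X (10) + X (10) + X (10) + I (1) + I (1) = 3732. So it is a valid standard Roman numeral.

Yes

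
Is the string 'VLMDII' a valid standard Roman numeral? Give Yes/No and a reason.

'VLMDII': Invalid subtractive combination: VL

No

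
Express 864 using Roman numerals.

Convert 864 to Roman numerals:
  864 contains 1×500 (D)
  364 contains 3×100 (CCC)
  64 contains 1×50 (L)
  14 contains 1×10 (X)
  4 contains 1×4 (IV)

DCCCLXIV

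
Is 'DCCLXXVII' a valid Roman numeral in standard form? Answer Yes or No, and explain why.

'DCCLXXVII': Check the rules: uses only the symbols I, V, X, L, C, D, M; no symbol is repeated more than three times in a row; V, L and D each appear at most once; no smaller symbol precedes a larger one (values never increase from left to right). Value: D (500) + C (100) + C (100) + L (50) + X (10) + X (10) + V (5) + I (1) + I (1) = 777. So it is a valid standard Roman numeral.

Yes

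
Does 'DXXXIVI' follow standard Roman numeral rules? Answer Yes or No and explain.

'DXXXIVI': I cannot come right after the subtractive pair IV: once I is subtracted in IV, the next symbol must be smaller than I

No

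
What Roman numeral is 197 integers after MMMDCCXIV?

MMMDCCXIV = 3714
3714 + 197 = 3911

MMMCMXI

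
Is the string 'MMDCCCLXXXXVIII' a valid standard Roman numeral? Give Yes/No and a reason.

'MMDCCCLXXXXVIII': More than 3 consecutive X's

No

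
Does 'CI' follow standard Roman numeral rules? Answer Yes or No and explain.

'CI': Check the rules: uses only the symbols I, V, X, L, C, D, M; no symbol is repeated more than three times in a row; V, L and D each appear at most once; no smaller symbol precedes a larger one (values never increase from left to right). Value: C (100) + I (1) = 101. So it is a valid standard Roman numeral.

Yes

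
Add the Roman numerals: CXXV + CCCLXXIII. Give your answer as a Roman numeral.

CXXV = 125
CCCLXXIII = 373
125 + 373 = 498

CDXCVIII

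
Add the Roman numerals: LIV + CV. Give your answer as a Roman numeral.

LIV = 54
CV = 105
54 + 105 = 159

CLIX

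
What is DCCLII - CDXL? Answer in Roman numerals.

DCCLII = 752
CDXL = 440
752 - 440 = 312

CCCXII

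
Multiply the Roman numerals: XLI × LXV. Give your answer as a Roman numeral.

XLI = 41
LXV = 65
41 × 65 = 2665

MMDCLXV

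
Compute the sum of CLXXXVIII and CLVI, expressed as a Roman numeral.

CLXXXVIII = 188
CLVI = 156
188 + 156 = 344

CCCXLIV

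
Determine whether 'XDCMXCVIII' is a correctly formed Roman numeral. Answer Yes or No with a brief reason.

'XDCMXCVIII': Invalid subtractive combination: XD

No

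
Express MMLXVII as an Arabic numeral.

MMLXVII: M=1000, M=1000, L=50, X=10, V=5, I=1, I=1
1000 + 1000 + 50 + 10 + 5 + 1 + 1 = 2067

2067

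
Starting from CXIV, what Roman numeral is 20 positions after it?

CXIV = 114
114 + 20 = 134

CXXXIV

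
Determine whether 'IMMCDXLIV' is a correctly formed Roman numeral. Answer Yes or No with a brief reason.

'IMMCDXLIV': Invalid subtractive combination: IM

No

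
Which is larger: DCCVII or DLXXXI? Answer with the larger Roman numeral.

DCCVII = 707
DLXXXI = 581
707 is larger

DCCVII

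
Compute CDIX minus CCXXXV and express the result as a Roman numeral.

CDIX = 409
CCXXXV = 235
409 - 235 = 174

CLXXIV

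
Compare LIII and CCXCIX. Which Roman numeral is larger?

LIII = 53
CCXCIX = 299
299 is larger

CCXCIX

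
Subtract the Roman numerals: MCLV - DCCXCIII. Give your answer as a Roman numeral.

MCLV = 1155
DCCXCIII = 793
1155 - 793 = 362

CCCLXII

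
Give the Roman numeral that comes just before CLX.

CLX = 160; previous is 159

CLIX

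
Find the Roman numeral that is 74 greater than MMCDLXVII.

MMCDLXVII = 2467
2467 + 74 = 2541

MMDXLI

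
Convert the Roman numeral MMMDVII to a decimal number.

MMMDVII: M=1000, M=1000, M=1000, D=500, V=5, I=1, I=1
1000 + 1000 + 1000 + 500 + 5 + 1 + 1 = 3507

3507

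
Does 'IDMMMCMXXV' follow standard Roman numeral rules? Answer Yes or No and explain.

'IDMMMCMXXV': Invalid subtractive combination: ID

No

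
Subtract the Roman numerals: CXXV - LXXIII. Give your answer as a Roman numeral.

CXXV = 125
LXXIII = 73
125 - 73 = 52

LII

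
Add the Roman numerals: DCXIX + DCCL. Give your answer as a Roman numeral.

DCXIX = 619
DCCL = 750
619 + 750 = 1369

MCCCLXIX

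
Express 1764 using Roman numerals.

Convert 1764 to Roman numerals:
  1764 contains 1×1000 (M)
  764 contains 1×500 (D)
  264 contains 2×100 (CC)
  64 contains 1×50 (L)
  14 contains 1×10 (X)
  4 contains 1×4 (IV)

MDCCLXIV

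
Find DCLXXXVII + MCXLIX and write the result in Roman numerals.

DCLXXXVII = 687
MCXLIX = 1149
687 + 1149 = 1836

MDCCCXXXVI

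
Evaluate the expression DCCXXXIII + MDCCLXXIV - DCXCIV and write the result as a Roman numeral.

DCCXXXIII = 733, MDCCLXXIV = 1774, DCXCIV = 694
733 + 1774 = 2507
2507 - 694 = 1813

MDCCCXIII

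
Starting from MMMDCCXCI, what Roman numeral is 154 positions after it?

MMMDCCXCI = 3791
3791 + 154 = 3945

MMMCMXLV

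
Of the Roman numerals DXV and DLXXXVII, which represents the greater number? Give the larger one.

DXV = 515
DLXXXVII = 587
587 is larger

DLXXXVII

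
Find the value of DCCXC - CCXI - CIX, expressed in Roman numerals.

DCCXC = 790, CCXI = 211, CIX = 109
790 - 211 = 579
579 - 109 = 470

CDLXX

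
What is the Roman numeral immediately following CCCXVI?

CCCXVI = 316; next is 317

CCCXVII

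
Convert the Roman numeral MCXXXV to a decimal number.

MCXXXV: M=1000, C=100, X=10, X=10, X=10, V=5
1000 + 100 + 10 + 10 + 10 + 5 = 1135

1135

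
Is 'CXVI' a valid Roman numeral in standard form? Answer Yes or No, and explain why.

'CXVI': Check the rules: uses only the symbols I, V, X, L, C, D, M; no symbol is repeated more than three times in a row; V, L and D each appear at most once; no smaller symbol precedes a larger one (values never increase from left to right). Value: C (100) + X (10) + V (5) + I (1) = 116. So it is a valid standard Roman numeral.

Yes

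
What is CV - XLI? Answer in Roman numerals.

CV = 105
XLI = 41
105 - 41 = 64

LXIV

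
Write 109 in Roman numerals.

Convert 109 to Roman numerals:
  109 contains 1×100 (C)
  9 contains 1×9 (IX)

CIX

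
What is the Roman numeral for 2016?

Convert 2016 to Roman numerals:
  2016 contains 2×1000 (MM)
  16 contains 1×10 (X)
  6 contains 1×5 (V)
  1 contains 1×1 (I)

MMXVI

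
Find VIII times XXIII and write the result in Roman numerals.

VIII = 8
XXIII = 23
8 × 23 = 184

CLXXXIV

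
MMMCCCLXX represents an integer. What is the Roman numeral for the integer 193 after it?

MMMCCCLXX = 3370
3370 + 193 = 3563

MMMDLXIII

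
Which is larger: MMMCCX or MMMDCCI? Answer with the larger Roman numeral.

MMMCCX = 3210
MMMDCCI = 3701
3701 is larger

MMMDCCI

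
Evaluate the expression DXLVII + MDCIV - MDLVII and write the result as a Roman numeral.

DXLVII = 547, MDCIV = 1604, MDLVII = 1557
547 + 1604 = 2151
2151 - 1557 = 594

DXCIV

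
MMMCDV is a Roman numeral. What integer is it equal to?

MMMCDV: M=1000, M=1000, M=1000, CD=400, V=5
1000 + 1000 + 1000 + 400 + 5 = 3405

3405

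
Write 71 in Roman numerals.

Convert 71 to Roman numerals:
  71 contains 1×50 (L)
  21 contains 2×10 (XX)
  1 contains 1×1 (I)

LXXI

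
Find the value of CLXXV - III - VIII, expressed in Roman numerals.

CLXXV = 175, III = 3, VIII = 8
175 - 3 = 172
172 - 8 = 164

CLXIV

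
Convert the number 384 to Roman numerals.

Convert 384 to Roman numerals:
  384 contains 3×100 (CCC)
  84 contains 1×50 (L)
  34 contains 3×10 (XXX)
  4 contains 1×4 (IV)

CCCLXXXIV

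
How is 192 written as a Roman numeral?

Convert 192 to Roman numerals:
  192 contains 1×100 (C)
  92 contains 1×90 (XC)
  2 contains 2×1 (II)

CXCII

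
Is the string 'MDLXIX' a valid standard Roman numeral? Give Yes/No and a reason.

'MDLXIX': Check the rules: uses only the symbols I, V, X, L, C, D, M; no symbol is repeated more than three times in a row; V, L and D each appear at most once; the only place a smaller symbol precedes a larger one is the allowed subtractive pair IX, the symbol right after such a pair (if any) is smaller than the pair's first symbol, and otherwise the values never increase from left to right. Value: M (1000) + D (500) + L (50) + X (10) + IX (9) = 1569. So it is a valid standard Roman numeral.

Yes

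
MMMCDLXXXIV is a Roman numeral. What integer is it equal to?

MMMCDLXXXIV: M=1000, M=1000, M=1000, CD=400, L=50, X=10, X=10, X=10, IV=4
1000 + 1000 + 1000 + 400 + 50 + 10 + 10 + 10 + 4 = 3484

3484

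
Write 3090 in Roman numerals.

Convert 3090 to Roman numerals:
  3090 contains 3×1000 (MMM)
  90 contains 1×90 (XC)

MMMXC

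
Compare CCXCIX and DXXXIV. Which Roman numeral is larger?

CCXCIX = 299
DXXXIV = 534
534 is larger

DXXXIV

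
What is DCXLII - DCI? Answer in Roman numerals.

DCXLII = 642
DCI = 601
642 - 601 = 41

XLI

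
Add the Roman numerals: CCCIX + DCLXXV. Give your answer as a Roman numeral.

CCCIX = 309
DCLXXV = 675
309 + 675 = 984

CMLXXXIV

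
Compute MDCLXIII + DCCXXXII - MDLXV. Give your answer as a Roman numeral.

MDCLXIII = 1663, DCCXXXII = 732, MDLXV = 1565
1663 + 732 = 2395
2395 - 1565 = 830

DCCCXXX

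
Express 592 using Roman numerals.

Convert 592 to Roman numerals:
  592 contains 1×500 (D)
  92 contains 1×90 (XC)
  2 contains 2×1 (II)

DXCII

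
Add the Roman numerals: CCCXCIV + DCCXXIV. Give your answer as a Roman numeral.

CCCXCIV = 394
DCCXXIV = 724
394 + 724 = 1118

MCXVIII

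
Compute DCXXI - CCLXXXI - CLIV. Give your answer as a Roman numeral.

DCXXI = 621, CCLXXXI = 281, CLIV = 154
621 - 281 = 340
340 - 154 = 186

CLXXXVI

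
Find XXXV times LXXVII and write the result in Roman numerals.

XXXV = 35
LXXVII = 77
35 × 77 = 2695

MMDCXCV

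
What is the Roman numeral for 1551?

Convert 1551 to Roman numerals:
  1551 contains 1×1000 (M)
  551 contains 1×500 (D)
  51 contains 1×50 (L)
  1 contains 1×1 (I)

MDLI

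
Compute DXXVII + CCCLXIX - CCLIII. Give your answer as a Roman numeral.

DXXVII = 527, CCCLXIX = 369, CCLIII = 253
527 + 369 = 896
896 - 253 = 643

DCXLIII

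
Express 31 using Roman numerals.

Convert 31 to Roman numerals:
  31 contains 3×10 (XXX)
  1 contains 1×1 (I)

XXXI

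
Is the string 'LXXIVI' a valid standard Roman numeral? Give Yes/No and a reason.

'LXXIVI': I cannot come right after the subtractive pair IV: once I is subtracted in IV, the next symbol must be smaller than I

No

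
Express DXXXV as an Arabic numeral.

DXXXV: D=500, X=10, X=10, X=10, V=5
500 + 10 + 10 + 10 + 5 = 535

535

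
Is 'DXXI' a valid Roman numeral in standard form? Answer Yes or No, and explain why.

'DXXI': Check the rules: uses only the symbols I, V, X, L, C, D, M; no symbol is repeated more than three times in a row; V, L and D each appear at most once; no smaller symbol precedes a larger one (values never increase from left to right). Value: D (500) + X (10) + X (10) + I (1) = 521. So it is a valid standard Roman numeral.

Yes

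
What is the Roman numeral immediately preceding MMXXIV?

MMXXIV = 2024, so the previous integer is 2024 - 1 = 2023

MMXXIII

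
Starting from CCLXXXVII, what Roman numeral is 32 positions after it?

CCLXXXVII = 287
287 + 32 = 319

CCCXIX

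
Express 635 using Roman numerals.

Convert 635 to Roman numerals:
  635 contains 1×500 (D)
  135 contains 1×100 (C)
  35 contains 3×10 (XXX)
  5 contains 1×5 (V)

DCXXXV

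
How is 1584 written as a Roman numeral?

Convert 1584 to Roman numerals:
  1584 contains 1×1000 (M)
  584 contains 1×500 (D)
  84 contains 1×50 (L)
  34 contains 3×10 (XXX)
  4 contains 1×4 (IV)

MDLXXXIV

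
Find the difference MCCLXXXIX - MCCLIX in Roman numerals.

MCCLXXXIX = 1289
MCCLIX = 1259
1289 - 1259 = 30

XXX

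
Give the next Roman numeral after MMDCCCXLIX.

MMDCCCXLIX = 2849, so the next integer is 2849 + 1 = 2850

MMDCCCL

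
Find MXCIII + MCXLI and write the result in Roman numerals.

MXCIII = 1093
MCXLI = 1141
1093 + 1141 = 2234

MMCCXXXIV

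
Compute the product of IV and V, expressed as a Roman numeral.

IV = 4
V = 5
4 × 5 = 20

XX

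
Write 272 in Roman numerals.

Convert 272 to Roman numerals:
  272 contains 2×100 (CC)
  72 contains 1×50 (L)
  22 contains 2×10 (XX)
  2 contains 2×1 (II)

CCLXXII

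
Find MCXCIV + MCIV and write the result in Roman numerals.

MCXCIV = 1194
MCIV = 1104
1194 + 1104 = 2298

MMCCXCVIII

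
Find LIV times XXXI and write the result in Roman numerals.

LIV = 54
XXXI = 31
54 × 31 = 1674

MDCLXXIV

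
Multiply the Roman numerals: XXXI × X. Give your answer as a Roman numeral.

XXXI = 31
X = 10
31 × 10 = 310

CCCX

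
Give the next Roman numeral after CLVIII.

CLVIII = 158; next is 159

CLIX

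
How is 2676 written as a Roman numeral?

Convert 2676 to Roman numerals:
  2676 contains 2×1000 (MM)
  676 contains 1×500 (D)
  176 contains 1×100 (C)
  76 contains 1×50 (L)
  26 contains 2×10 (XX)
  6 contains 1×5 (V)
  1 contains 1×1 (I)

MMDCLXXVI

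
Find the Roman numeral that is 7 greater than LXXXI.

LXXXI = 81
81 + 7 = 88

LXXXVIII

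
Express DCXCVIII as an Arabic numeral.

DCXCVIII: D=500, C=100, XC=90, V=5, I=1, I=1, I=1
500 + 100 + 90 + 5 + 1 + 1 + 1 = 698

698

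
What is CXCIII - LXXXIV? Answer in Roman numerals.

CXCIII = 193
LXXXIV = 84
193 - 84 = 109

CIX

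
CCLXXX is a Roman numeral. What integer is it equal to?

CCLXXX: C=100, C=100, L=50, X=10, X=10, X=10
100 + 100 + 50 + 10 + 10 + 10 = 280

280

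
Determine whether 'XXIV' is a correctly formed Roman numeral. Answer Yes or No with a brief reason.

'XXIV': Check the rules: uses only the symbols I, V, X, L, C, D, M; no symbol is repeated more than three times in a row; V, L and D each appear at most once; the only place a smaller symbol precedes a larger one is the allowed subtractive pair IV, the symbol right after such a pair (if any) is smaller than the pair's first symbol, and otherwise the values never increase from left to right. Value: X (10) + X (10) + IV (4) = 24. So it is a valid standard Roman numeral.

Yes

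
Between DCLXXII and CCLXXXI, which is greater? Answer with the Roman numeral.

DCLXXII = 672
CCLXXXI = 281
672 is larger

DCLXXII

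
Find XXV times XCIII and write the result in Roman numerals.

XXV = 25
XCIII = 93
25 × 93 = 2325

MMCCCXXV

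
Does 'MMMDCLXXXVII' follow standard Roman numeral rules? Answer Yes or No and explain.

'MMMDCLXXXVII': Check the rules: uses only the symbols I, V, X, L, C, D, M; no symbol is repeated more than three times in a row; V, L and D each appear at most once; no smaller symbol precedes a larger one (values never increase from left to right). Value: M (1000) + M (1000) + M (1000) + D (500) + C (100) + L (50) + X (10) + X (10) + X (10) + V (5) + I (1) + I (1) = 3687. So it is a valid standard Roman numeral.

Yes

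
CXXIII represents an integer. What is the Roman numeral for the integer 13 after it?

CXXIII = 123
123 + 13 = 136

CXXXVI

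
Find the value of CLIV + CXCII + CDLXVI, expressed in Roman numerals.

CLIV = 154, CXCII = 192, CDLXVI = 466
154 + 192 = 346
346 + 466 = 812

DCCCXII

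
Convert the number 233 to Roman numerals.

Convert 233 to Roman numerals:
  233 contains 2×100 (CC)
  33 contains 3×10 (XXX)
  3 contains 3×1 (III)

CCXXXIII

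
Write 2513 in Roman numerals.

Convert 2513 to Roman numerals:
  2513 contains 2×1000 (MM)
  513 contains 1×500 (D)
  13 contains 1×10 (X)
  3 contains 3×1 (III)

MMDXIII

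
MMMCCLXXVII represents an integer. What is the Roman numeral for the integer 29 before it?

MMMCCLXXVII = 3277
3277 - 29 = 3248

MMMCCXLVIII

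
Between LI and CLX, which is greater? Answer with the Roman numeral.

LI = 51
CLX = 160
160 is larger

CLX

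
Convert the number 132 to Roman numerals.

Convert 132 to Roman numerals:
  132 contains 1×100 (C)
  32 contains 3×10 (XXX)
  2 contains 2×1 (II)

CXXXII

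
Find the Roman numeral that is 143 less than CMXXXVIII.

CMXXXVIII = 938
938 - 143 = 795

DCCXCV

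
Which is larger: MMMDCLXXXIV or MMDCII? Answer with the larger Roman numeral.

MMMDCLXXXIV = 3684
MMDCII = 2602
3684 is larger

MMMDCLXXXIV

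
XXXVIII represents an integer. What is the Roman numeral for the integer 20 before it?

XXXVIII = 38
38 - 20 = 18

XVIII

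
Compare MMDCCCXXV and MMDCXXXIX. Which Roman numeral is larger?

MMDCCCXXV = 2825
MMDCXXXIX = 2639
2825 is larger

MMDCCCXXV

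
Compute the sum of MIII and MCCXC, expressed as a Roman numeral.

MIII = 1003
MCCXC = 1290
1003 + 1290 = 2293

MMCCXCIII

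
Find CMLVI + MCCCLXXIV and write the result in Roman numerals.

CMLVI = 956
MCCCLXXIV = 1374
956 + 1374 = 2330

MMCCCXXX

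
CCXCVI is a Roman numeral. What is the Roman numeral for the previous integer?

CCXCVI = 296; previous is 295

CCXCV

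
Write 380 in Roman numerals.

Convert 380 to Roman numerals:
  380 contains 3×100 (CCC)
  80 contains 1×50 (L)
  30 contains 3×10 (XXX)

CCCLXXX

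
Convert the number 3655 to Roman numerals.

Convert 3655 to Roman numerals:
  3655 contains 3×1000 (MMM)
  655 contains 1×500 (D)
  155 contains 1×100 (C)
  55 contains 1×50 (L)
  5 contains 1×5 (V)

MMMDCLV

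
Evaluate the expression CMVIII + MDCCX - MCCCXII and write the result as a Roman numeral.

CMVIII = 908, MDCCX = 1710, MCCCXII = 1312
908 + 1710 = 2618
2618 - 1312 = 1306

MCCCVI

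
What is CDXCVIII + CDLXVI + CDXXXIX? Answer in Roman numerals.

CDXCVIII = 498, CDLXVI = 466, CDXXXIX = 439
498 + 466 = 964
964 + 439 = 1403

MCDIII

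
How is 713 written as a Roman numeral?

Convert 713 to Roman numerals:
  713 contains 1×500 (D)
  213 contains 2×100 (CC)
  13 contains 1×10 (X)
  3 contains 3×1 (III)

DCCXIII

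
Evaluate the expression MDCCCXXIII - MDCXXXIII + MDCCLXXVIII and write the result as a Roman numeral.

MDCCCXXIII = 1823, MDCXXXIII = 1633, MDCCLXXVIII = 1778
1823 - 1633 = 190
190 + 1778 = 1968

MCMLXVIII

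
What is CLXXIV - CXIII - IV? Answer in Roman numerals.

CLXXIV = 174, CXIII = 113, IV = 4
174 - 113 = 61
61 - 4 = 57

LVII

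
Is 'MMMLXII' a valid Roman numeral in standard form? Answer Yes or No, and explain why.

'MMMLXII': Check the rules: uses only the symbols I, V, X, L, C, D, M; no symbol is repeated more than three times in a row; V, L and D each appear at most once; no smaller symbol precedes a larger one (values never increase from left to right). Value: M (1000) + M (1000) + M (1000) + L (50) + X (10) + I (1) + I (1) = 3062. So it is a valid standard Roman numeral.

Yes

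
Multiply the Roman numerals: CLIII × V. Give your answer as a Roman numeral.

CLIII = 153
V = 5
153 × 5 = 765

DCCLXV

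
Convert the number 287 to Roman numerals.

Convert 287 to Roman numerals:
  287 contains 2×100 (CC)
  87 contains 1×50 (L)
  37 contains 3×10 (XXX)
  7 contains 1×5 (V)
  2 contains 2×1 (II)

CCLXXXVII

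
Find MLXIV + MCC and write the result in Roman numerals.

MLXIV = 1064
MCC = 1200
1064 + 1200 = 2264

MMCCLXIV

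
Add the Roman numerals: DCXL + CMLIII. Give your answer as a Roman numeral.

DCXL = 640
CMLIII = 953
640 + 953 = 1593

MDXCIII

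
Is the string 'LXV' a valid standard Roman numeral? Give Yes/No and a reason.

'LXV': Check the rules: uses only the symbols I, V, X, L, C, D, M; no symbol is repeated more than three times in a row; V, L and D each appear at most once; no smaller symbol precedes a larger one (values never increase from left to right). Value: L (50) + X (10) + V (5) = 65. So it is a valid standard Roman numeral.

Yes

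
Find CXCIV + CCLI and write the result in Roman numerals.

CXCIV = 194
CCLI = 251
194 + 251 = 445

CDXLV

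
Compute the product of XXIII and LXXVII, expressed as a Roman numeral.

XXIII = 23
LXXVII = 77
23 × 77 = 1771

MDCCLXXI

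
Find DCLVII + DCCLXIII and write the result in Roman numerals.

DCLVII = 657
DCCLXIII = 763
657 + 763 = 1420

MCDXX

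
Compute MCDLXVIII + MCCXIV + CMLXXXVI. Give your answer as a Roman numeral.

MCDLXVIII = 1468, MCCXIV = 1214, CMLXXXVI = 986
1468 + 1214 = 2682
2682 + 986 = 3668

MMMDCLXVIII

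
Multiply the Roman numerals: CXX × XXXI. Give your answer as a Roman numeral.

CXX = 120
XXXI = 31
120 × 31 = 3720

MMMDCCXX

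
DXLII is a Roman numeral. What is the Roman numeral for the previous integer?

DXLII = 542, so the previous integer is 542 - 1 = 541

DXLI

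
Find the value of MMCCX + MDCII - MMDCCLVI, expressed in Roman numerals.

MMCCX = 2210, MDCII = 1602, MMDCCLVI = 2756
2210 + 1602 = 3812
3812 - 2756 = 1056

MLVI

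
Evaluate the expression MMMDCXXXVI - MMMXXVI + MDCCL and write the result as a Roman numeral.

MMMDCXXXVI = 3636, MMMXXVI = 3026, MDCCL = 1750
3636 - 3026 = 610
610 + 1750 = 2360

MMCCCLX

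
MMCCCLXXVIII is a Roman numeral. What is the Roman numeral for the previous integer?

MMCCCLXXVIII = 2378; previous is 2377

MMCCCLXXVII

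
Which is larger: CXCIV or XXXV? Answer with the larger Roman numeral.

CXCIV = 194
XXXV = 35
194 is larger

CXCIV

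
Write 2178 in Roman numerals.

Convert 2178 to Roman numerals:
  2178 contains 2×1000 (MM)
  178 contains 1×100 (C)
  78 contains 1×50 (L)
  28 contains 2×10 (XX)
  8 contains 1×5 (V)
  3 contains 3×1 (III)

MMCLXXVIII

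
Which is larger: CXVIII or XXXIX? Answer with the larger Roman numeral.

CXVIII = 118
XXXIX = 39
118 is larger

CXVIII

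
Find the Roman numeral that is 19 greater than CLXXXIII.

CLXXXIII = 183
183 + 19 = 202

CCII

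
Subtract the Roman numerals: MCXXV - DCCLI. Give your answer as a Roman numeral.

MCXXV = 1125
DCCLI = 751
1125 - 751 = 374

CCCLXXIV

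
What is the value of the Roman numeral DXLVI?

DXLVI: D=500, XL=40, V=5, I=1
500 + 40 + 5 + 1 = 546

546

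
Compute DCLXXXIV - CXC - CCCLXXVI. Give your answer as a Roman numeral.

DCLXXXIV = 684, CXC = 190, CCCLXXVI = 376
684 - 190 = 494
494 - 376 = 118

CXVIII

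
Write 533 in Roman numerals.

Convert 533 to Roman numerals:
  533 contains 1×500 (D)
  33 contains 3×10 (XXX)
  3 contains 3×1 (III)

DXXXIII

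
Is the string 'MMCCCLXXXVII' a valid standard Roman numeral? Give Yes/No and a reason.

'MMCCCLXXXVII': Check the rules: uses only the symbols I, V, X, L, C, D, M; no symbol is repeated more than three times in a row; V, L and D each appear at most once; no smaller symbol precedes a larger one (values never increase from left to right). Value: M (1000) + M (1000) + C (100) + C (100) + C (100) + L (50) + X (10) + X (10) + X (10) + V (5) + I (1) + I (1) = 2387. So it is a valid standard Roman numeral.

Yes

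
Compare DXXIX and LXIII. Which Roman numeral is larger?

DXXIX = 529
LXIII = 63
529 is larger

DXXIX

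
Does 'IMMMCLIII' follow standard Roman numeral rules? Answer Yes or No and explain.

'IMMMCLIII': Invalid subtractive combination: IM

No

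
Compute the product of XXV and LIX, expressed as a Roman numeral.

XXV = 25
LIX = 59
25 × 59 = 1475

MCDLXXV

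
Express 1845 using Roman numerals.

Convert 1845 to Roman numerals:
  1845 contains 1×1000 (M)
  845 contains 1×500 (D)
  345 contains 3×100 (CCC)
  45 contains 1×40 (XL)
  5 contains 1×5 (V)

MDCCCXLV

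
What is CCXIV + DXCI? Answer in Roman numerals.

CCXIV = 214
DXCI = 591
214 + 591 = 805

DCCCV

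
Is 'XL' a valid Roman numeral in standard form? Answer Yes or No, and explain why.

'XL': Check the rules: uses only the symbols I, V, X, L, C, D, M; no symbol is repeated more than three times in a row; V, L and D each appear at most once; the only place a smaller symbol precedes a larger one is the allowed subtractive pair XL, the symbol right after such a pair (if any) is smaller than the pair's first symbol, and otherwise the values never increase from left to right. Value: XL = 40. So it is a valid standard Roman numeral.

Yes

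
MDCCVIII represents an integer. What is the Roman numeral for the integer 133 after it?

MDCCVIII = 1708
1708 + 133 = 1841

MDCCCXLI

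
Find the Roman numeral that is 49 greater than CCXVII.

CCXVII = 217
217 + 49 = 266

CCLXVI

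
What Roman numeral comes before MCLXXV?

MCLXXV = 1175, so the previous integer is 1175 - 1 = 1174

MCLXXIV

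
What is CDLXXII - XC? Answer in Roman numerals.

CDLXXII = 472
XC = 90
472 - 90 = 382

CCCLXXXII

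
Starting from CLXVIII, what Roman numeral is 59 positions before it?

CLXVIII = 168
168 - 59 = 109

CIX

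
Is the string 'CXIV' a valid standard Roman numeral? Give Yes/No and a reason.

'CXIV': Check the rules: uses only the symbols I, V, X, L, C, D, M; no symbol is repeated more than three times in a row; V, L and D each appear at most once; the only place a smaller symbol precedes a larger one is the allowed subtractive pair IV, the symbol right after such a pair (if any) is smaller than the pair's first symbol, and otherwise the values never increase from left to right. Value: C (100) + X (10) + IV (4) = 114. So it is a valid standard Roman numeral.

Yes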